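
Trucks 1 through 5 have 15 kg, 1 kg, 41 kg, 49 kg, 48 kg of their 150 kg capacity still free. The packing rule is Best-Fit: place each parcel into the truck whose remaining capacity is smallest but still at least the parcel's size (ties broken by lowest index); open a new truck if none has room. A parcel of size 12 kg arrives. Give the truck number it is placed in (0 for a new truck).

1

Trucks with room: truck 1 (15 kg), truck 3 (41 kg), truck 4 (49 kg), truck 5 (48 kg).
Tightest fit is truck 1 with 15 kg free.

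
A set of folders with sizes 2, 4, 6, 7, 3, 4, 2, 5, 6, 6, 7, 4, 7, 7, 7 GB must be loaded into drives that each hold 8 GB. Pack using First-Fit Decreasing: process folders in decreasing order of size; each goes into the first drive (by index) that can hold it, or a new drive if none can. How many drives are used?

Sorted descending: 7, 7, 7, 7, 7, 6, 6, 6, 5, 4, 4, 4, 3, 2, 2.
drive 1: place 7 GB, 1 GB left
drive 2: place 7 GB, 1 GB left
drive 3: place 7 GB, 1 GB left
drive 4: place 7 GB, 1 GB left
drive 5: place 7 GB, 1 GB left
drive 6: place 6 GB, 2 GB left
drive 7: place 6 GB, 2 GB left
drive 8: place 6 GB, 2 GB left
drive 9: place 5 GB, 3 GB left
drive 10: place 4 GB, 4 GB left
drive 10: place 4 GB, 0 GB left
drive 11: place 4 GB, 4 GB left
drive 9: place 3 GB, 0 GB left
drive 6: place 2 GB, 0 GB left
drive 7: place 2 GB, 0 GB left
Final drives: [7] [7] [7] [7] [7] [6,2] [6,2] [6] [5,3] [4,4] [4].

11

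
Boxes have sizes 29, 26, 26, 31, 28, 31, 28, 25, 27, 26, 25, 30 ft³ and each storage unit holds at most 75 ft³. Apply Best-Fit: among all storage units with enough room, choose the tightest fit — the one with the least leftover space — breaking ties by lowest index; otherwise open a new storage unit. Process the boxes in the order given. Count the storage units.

29 ft³ → storage unit 1 (remaining 46 ft³)
26 ft³ → storage unit 1 (remaining 20 ft³)
26 ft³ → storage unit 2 (remaining 49 ft³)
31 ft³ → storage unit 2 (remaining 18 ft³)
28 ft³ → storage unit 3 (remaining 47 ft³)
31 ft³ → storage unit 3 (remaining 16 ft³)
28 ft³ → storage unit 4 (remaining 47 ft³)
25 ft³ → storage unit 4 (remaining 22 ft³)
27 ft³ → storage unit 5 (remaining 48 ft³)
26 ft³ → storage unit 5 (remaining 22 ft³)
25 ft³ → storage unit 6 (remaining 50 ft³)
30 ft³ → storage unit 6 (remaining 20 ft³)

6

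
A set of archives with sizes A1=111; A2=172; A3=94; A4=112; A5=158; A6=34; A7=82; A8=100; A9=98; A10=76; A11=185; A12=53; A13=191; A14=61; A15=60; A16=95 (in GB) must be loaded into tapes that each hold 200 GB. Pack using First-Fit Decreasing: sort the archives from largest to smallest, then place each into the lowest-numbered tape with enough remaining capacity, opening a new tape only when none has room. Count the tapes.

Sorted descending: 191, 185, 172, 158, 112, 111, 100, 98, 95, 94, 82, 76, 61, 60, 53, 34.
tape 1: place 191 GB, 9 GB left
tape 2: place 185 GB, 15 GB left
tape 3: place 172 GB, 28 GB left
tape 4: place 158 GB, 42 GB left
tape 5: place 112 GB, 88 GB left
tape 6: place 111 GB, 89 GB left
tape 7: place 100 GB, 100 GB left
tape 7: place 98 GB, 2 GB left
tape 8: place 95 GB, 105 GB left
tape 8: place 94 GB, 11 GB left
tape 5: place 82 GB, 6 GB left
tape 6: place 76 GB, 13 GB left
tape 9: place 61 GB, 139 GB left
tape 9: place 60 GB, 79 GB left
tape 9: place 53 GB, 26 GB left
tape 4: place 34 GB, 8 GB left

9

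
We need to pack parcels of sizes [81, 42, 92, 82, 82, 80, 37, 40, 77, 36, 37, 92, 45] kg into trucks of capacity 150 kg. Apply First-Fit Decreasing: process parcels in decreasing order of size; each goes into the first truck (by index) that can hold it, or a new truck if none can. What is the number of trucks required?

Sorted descending: 92, 92, 82, 82, 81, 80, 77, 45, 42, 40, 37, 37, 36.
Put 92 kg in truck 1; 58 kg remain.
Put 92 kg in truck 2; 58 kg remain.
Put 82 kg in truck 3; 68 kg remain.
Put 82 kg in truck 4; 68 kg remain.
Put 81 kg in truck 5; 69 kg remain.
Put 80 kg in truck 6; 70 kg remain.
Put 77 kg in truck 7; 73 kg remain.
Put 45 kg in truck 1; 13 kg remain.
Put 42 kg in truck 2; 16 kg remain.
Put 40 kg in truck 3; 28 kg remain.
Put 37 kg in truck 4; 31 kg remain.
Put 37 kg in truck 5; 32 kg remain.
Put 36 kg in truck 6; 34 kg remain.
Final trucks: [92,45] [92,42] [82,40] [82,37] [81,37] [80,36] [77].

7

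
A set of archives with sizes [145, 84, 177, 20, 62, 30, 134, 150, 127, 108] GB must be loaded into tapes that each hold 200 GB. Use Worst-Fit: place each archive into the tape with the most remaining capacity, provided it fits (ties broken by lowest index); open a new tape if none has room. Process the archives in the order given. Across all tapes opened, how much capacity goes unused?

145 GB → tape 1 (remaining 55 GB)
84 GB → tape 2 (remaining 116 GB)
177 GB → tape 3 (remaining 23 GB)
20 GB → tape 2 (remaining 96 GB)
62 GB → tape 2 (remaining 34 GB)
30 GB → tape 1 (remaining 25 GB)
134 GB → tape 4 (remaining 66 GB)
150 GB → tape 5 (remaining 50 GB)
127 GB → tape 6 (remaining 73 GB)
108 GB → tape 7 (remaining 92 GB)
7 tapes × 200 GB = 1400 GB; used 1037 GB; unused 363 GB.

363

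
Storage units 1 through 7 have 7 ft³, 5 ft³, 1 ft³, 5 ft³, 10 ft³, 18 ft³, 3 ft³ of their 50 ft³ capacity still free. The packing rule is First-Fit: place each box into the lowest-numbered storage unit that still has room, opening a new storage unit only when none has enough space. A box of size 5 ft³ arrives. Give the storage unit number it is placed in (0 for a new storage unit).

Storage units with room: storage unit 1 (7 ft³), storage unit 2 (5 ft³), storage unit 4 (5 ft³), storage unit 5 (10 ft³), storage unit 6 (18 ft³).
The first with room is storage unit 1.

1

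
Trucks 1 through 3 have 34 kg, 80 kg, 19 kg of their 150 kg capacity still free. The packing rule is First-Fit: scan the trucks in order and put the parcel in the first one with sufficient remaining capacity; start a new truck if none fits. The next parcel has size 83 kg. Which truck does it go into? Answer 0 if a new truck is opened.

No truck has ≥ 83 kg free, so a new truck is opened.

0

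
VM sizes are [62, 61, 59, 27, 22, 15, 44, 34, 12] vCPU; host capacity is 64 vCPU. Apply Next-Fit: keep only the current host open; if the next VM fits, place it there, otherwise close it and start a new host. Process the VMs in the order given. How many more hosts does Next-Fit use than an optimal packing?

Next-Fit: [62] [61] [59] [27,22,15] [44] [34,12] → 6 hosts.
Total size 336 vCPU; any packing needs at least ⌈336/64⌉ = 6 hosts.
So 6 is already optimal.

0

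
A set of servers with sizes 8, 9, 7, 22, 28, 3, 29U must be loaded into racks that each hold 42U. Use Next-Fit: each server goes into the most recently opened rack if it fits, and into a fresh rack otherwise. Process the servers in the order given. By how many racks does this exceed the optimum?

1

Next-Fit: [8,9,7] [22] [28,3] [29] → 4 racks.
Total size 106U; any packing needs at least ⌈106/42⌉ = 3 racks.
An optimal packing achieves that bound: [29,9,3] [28,8] [22,7] → 3 racks.
Excess: 4 − 3 = 1.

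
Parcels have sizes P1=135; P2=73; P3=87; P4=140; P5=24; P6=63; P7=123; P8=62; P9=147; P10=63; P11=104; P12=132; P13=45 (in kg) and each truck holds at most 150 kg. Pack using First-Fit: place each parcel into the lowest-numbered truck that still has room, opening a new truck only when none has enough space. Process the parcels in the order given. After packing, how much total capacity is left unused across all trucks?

152

Put P1 (135 kg) in truck 1; 15 kg remain.
Put P2 (73 kg) in truck 2; 77 kg remain.
Put P3 (87 kg) in truck 3; 63 kg remain.
Put P4 (140 kg) in truck 4; 10 kg remain.
Put P5 (24 kg) in truck 2; 53 kg remain.
Put P6 (63 kg) in truck 3; 0 kg remain.
Put P7 (123 kg) in truck 5; 27 kg remain.
Put P8 (62 kg) in truck 6; 88 kg remain.
Put P9 (147 kg) in truck 7; 3 kg remain.
Put P10 (63 kg) in truck 6; 25 kg remain.
Put P11 (104 kg) in truck 8; 46 kg remain.
Put P12 (132 kg) in truck 9; 18 kg remain.
Put P13 (45 kg) in truck 2; 8 kg remain.
9 trucks × 150 kg = 1350 kg; used 1198 kg; unused 152 kg.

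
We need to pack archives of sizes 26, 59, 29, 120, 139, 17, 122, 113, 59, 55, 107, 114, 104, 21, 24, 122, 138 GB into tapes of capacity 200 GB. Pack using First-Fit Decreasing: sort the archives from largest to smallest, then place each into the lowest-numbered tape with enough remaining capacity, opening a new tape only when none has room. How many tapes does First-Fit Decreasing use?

9 tapes

Sorted descending: 139, 138, 122, 122, 120, 114, 113, 107, 104, 59, 59, 55, 29, 26, 24, 21, 17.
139 GB → tape 1 (remaining 61 GB)
138 GB → tape 2 (remaining 62 GB)
122 GB → tape 3 (remaining 78 GB)
122 GB → tape 4 (remaining 78 GB)
120 GB → tape 5 (remaining 80 GB)
114 GB → tape 6 (remaining 86 GB)
113 GB → tape 7 (remaining 87 GB)
107 GB → tape 8 (remaining 93 GB)
104 GB → tape 9 (remaining 96 GB)
59 GB → tape 1 (remaining 2 GB)
59 GB → tape 2 (remaining 3 GB)
55 GB → tape 3 (remaining 23 GB)
29 GB → tape 4 (remaining 49 GB)
26 GB → tape 4 (remaining 23 GB)
24 GB → tape 5 (remaining 56 GB)
21 GB → tape 3 (remaining 2 GB)
17 GB → tape 4 (remaining 6 GB)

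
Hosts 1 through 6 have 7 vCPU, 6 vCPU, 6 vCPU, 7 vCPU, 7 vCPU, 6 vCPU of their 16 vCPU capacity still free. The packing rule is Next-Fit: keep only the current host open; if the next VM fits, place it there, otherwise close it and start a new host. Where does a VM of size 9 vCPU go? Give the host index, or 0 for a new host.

0

Next-Fit only looks at host 6, which has 6 vCPU free.
9 vCPU does not fit, so a new host is opened.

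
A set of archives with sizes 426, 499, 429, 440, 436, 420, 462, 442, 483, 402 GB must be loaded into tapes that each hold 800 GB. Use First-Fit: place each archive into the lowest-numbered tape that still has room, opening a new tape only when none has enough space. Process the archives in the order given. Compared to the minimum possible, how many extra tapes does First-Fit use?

First-Fit: [426] [499] [429] [440] [436] [420] [462] [442] [483] [402] → 10 tapes.
10 archives exceed 400 GB (half the capacity), and no two of those can share a tape, so at least 10 tapes are needed.
So 10 is already optimal.

0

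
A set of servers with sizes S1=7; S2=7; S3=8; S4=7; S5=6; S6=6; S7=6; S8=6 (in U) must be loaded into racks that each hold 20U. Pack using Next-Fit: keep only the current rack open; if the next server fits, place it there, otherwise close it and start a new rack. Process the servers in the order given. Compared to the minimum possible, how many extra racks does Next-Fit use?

1

Next-Fit: [7,7] [8,7] [6,6,6] [6] → 4 racks.
Total size 53U; any packing needs at least ⌈53/20⌉ = 3 racks.
An optimal packing achieves that bound: [8,7] [7,7,6] [6,6,6] → 3 racks.
Excess: 4 − 3 = 1.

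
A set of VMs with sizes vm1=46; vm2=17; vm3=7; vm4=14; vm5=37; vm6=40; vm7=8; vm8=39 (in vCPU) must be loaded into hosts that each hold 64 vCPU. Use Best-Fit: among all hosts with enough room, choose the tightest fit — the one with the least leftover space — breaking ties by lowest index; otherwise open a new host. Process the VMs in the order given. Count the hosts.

4 hosts

host 1: place vm1 (46 vCPU), 18 vCPU left
host 1: place vm2 (17 vCPU), 1 vCPU left
host 2: place vm3 (7 vCPU), 57 vCPU left
host 2: place vm4 (14 vCPU), 43 vCPU left
host 2: place vm5 (37 vCPU), 6 vCPU left
host 3: place vm6 (40 vCPU), 24 vCPU left
host 3: place vm7 (8 vCPU), 16 vCPU left
host 4: place vm8 (39 vCPU), 25 vCPU left
Final hosts: [46,17] [7,14,37] [40,8] [39].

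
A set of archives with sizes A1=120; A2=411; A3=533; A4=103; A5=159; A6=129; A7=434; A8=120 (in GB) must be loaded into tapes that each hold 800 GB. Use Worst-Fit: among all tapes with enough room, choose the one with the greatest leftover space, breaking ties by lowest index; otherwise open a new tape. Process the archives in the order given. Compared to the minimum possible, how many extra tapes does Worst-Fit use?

0

Worst-Fit: [120,411,103,129] [533,159] [434,120] → 3 tapes.
Total size 2009 GB; any packing needs at least ⌈2009/800⌉ = 3 tapes.
So 3 is already optimal.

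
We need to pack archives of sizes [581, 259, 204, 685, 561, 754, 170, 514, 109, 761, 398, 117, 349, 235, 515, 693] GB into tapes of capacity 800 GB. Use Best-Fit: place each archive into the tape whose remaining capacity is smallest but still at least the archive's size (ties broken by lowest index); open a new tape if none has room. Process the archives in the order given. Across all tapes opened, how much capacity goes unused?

1095

Put 581 GB in tape 1; 219 GB remain.
Put 259 GB in tape 2; 541 GB remain.
Put 204 GB in tape 1; 15 GB remain.
Put 685 GB in tape 3; 115 GB remain.
Put 561 GB in tape 4; 239 GB remain.
Put 754 GB in tape 5; 46 GB remain.
Put 170 GB in tape 4; 69 GB remain.
Put 514 GB in tape 2; 27 GB remain.
Put 109 GB in tape 3; 6 GB remain.
Put 761 GB in tape 6; 39 GB remain.
Put 398 GB in tape 7; 402 GB remain.
Put 117 GB in tape 7; 285 GB remain.
Put 349 GB in tape 8; 451 GB remain.
Put 235 GB in tape 7; 50 GB remain.
Put 515 GB in tape 9; 285 GB remain.
Put 693 GB in tape 10; 107 GB remain.
10 tapes × 800 GB = 8000 GB; used 6905 GB; unused 1095 GB.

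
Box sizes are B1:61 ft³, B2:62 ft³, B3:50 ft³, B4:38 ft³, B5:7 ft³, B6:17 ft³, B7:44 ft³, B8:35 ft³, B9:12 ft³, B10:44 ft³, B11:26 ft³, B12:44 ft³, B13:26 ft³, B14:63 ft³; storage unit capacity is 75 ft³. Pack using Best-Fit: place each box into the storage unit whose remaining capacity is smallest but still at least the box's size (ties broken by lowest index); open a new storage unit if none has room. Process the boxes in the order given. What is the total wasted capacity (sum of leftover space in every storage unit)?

Put B1 (61 ft³) in storage unit 1; 14 ft³ remain.
Put B2 (62 ft³) in storage unit 2; 13 ft³ remain.
Put B3 (50 ft³) in storage unit 3; 25 ft³ remain.
Put B4 (38 ft³) in storage unit 4; 37 ft³ remain.
Put B5 (7 ft³) in storage unit 2; 6 ft³ remain.
Put B6 (17 ft³) in storage unit 3; 8 ft³ remain.
Put B7 (44 ft³) in storage unit 5; 31 ft³ remain.
Put B8 (35 ft³) in storage unit 4; 2 ft³ remain.
Put B9 (12 ft³) in storage unit 1; 2 ft³ remain.
Put B10 (44 ft³) in storage unit 6; 31 ft³ remain.
Put B11 (26 ft³) in storage unit 5; 5 ft³ remain.
Put B12 (44 ft³) in storage unit 7; 31 ft³ remain.
Put B13 (26 ft³) in storage unit 6; 5 ft³ remain.
Put B14 (63 ft³) in storage unit 8; 12 ft³ remain.
8 storage units × 75 ft³ = 600 ft³; used 529 ft³; unused 71 ft³.

71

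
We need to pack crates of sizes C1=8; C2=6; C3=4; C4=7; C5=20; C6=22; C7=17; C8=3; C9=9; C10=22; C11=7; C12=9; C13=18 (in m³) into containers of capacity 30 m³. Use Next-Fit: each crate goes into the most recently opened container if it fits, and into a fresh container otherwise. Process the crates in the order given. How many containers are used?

container 1: place C1 (8 m³), 22 m³ left
container 1: place C2 (6 m³), 16 m³ left
container 1: place C3 (4 m³), 12 m³ left
container 1: place C4 (7 m³), 5 m³ left
container 2: place C5 (20 m³), 10 m³ left
container 3: place C6 (22 m³), 8 m³ left
container 4: place C7 (17 m³), 13 m³ left
container 4: place C8 (3 m³), 10 m³ left
container 4: place C9 (9 m³), 1 m³ left
container 5: place C10 (22 m³), 8 m³ left
container 5: place C11 (7 m³), 1 m³ left
container 6: place C12 (9 m³), 21 m³ left
container 6: place C13 (18 m³), 3 m³ left
Final containers: [8,6,4,7] [20] [22] [17,3,9] [22,7] [9,18].

6 containers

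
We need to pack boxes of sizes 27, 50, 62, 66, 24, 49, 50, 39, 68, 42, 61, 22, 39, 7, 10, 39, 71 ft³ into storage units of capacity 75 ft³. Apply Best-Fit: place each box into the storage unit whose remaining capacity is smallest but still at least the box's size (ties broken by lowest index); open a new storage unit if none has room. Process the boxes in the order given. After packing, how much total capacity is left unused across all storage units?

174

27 ft³ → storage unit 1 (remaining 48 ft³)
50 ft³ → storage unit 2 (remaining 25 ft³)
62 ft³ → storage unit 3 (remaining 13 ft³)
66 ft³ → storage unit 4 (remaining 9 ft³)
24 ft³ → storage unit 2 (remaining 1 ft³)
49 ft³ → storage unit 5 (remaining 26 ft³)
50 ft³ → storage unit 6 (remaining 25 ft³)
39 ft³ → storage unit 1 (remaining 9 ft³)
68 ft³ → storage unit 7 (remaining 7 ft³)
42 ft³ → storage unit 8 (remaining 33 ft³)
61 ft³ → storage unit 9 (remaining 14 ft³)
22 ft³ → storage unit 6 (remaining 3 ft³)
39 ft³ → storage unit 10 (remaining 36 ft³)
7 ft³ → storage unit 7 (remaining 0 ft³)
10 ft³ → storage unit 3 (remaining 3 ft³)
39 ft³ → storage unit 11 (remaining 36 ft³)
71 ft³ → storage unit 12 (remaining 4 ft³)
12 storage units × 75 ft³ = 900 ft³; used 726 ft³; unused 174 ft³.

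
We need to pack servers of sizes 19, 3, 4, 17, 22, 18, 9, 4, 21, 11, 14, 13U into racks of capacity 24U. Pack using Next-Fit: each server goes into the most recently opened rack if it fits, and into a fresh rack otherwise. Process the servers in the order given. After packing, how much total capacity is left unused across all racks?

19U → rack 1 (remaining 5U)
3U → rack 1 (remaining 2U)
4U → rack 2 (remaining 20U)
17U → rack 2 (remaining 3U)
22U → rack 3 (remaining 2U)
18U → rack 4 (remaining 6U)
9U → rack 5 (remaining 15U)
4U → rack 5 (remaining 11U)
21U → rack 6 (remaining 3U)
11U → rack 7 (remaining 13U)
14U → rack 8 (remaining 10U)
13U → rack 9 (remaining 11U)
9 racks × 24U = 216U; used 155U; unused 61U.

61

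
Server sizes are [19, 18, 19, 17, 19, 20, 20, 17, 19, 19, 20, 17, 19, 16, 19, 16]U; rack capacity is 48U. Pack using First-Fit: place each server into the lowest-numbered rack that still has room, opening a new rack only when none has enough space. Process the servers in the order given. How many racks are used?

Put 19U in rack 1; 29U remain.
Put 18U in rack 1; 11U remain.
Put 19U in rack 2; 29U remain.
Put 17U in rack 2; 12U remain.
Put 19U in rack 3; 29U remain.
Put 20U in rack 3; 9U remain.
Put 20U in rack 4; 28U remain.
Put 17U in rack 4; 11U remain.
Put 19U in rack 5; 29U remain.
Put 19U in rack 5; 10U remain.
Put 20U in rack 6; 28U remain.
Put 17U in rack 6; 11U remain.
Put 19U in rack 7; 29U remain.
Put 16U in rack 7; 13U remain.
Put 19U in rack 8; 29U remain.
Put 16U in rack 8; 13U remain.
Final racks: [19,18] [19,17] [19,20] [20,17] [19,19] [20,17] [19,16] [19,16].

8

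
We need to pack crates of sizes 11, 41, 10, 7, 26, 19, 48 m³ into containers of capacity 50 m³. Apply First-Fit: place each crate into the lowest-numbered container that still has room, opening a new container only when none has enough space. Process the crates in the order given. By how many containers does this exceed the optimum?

First-Fit: [11,10,7,19] [41] [26] [48] → 4 containers.
Total size 162 m³; any packing needs at least ⌈162/50⌉ = 4 containers.
So 4 is already optimal.

0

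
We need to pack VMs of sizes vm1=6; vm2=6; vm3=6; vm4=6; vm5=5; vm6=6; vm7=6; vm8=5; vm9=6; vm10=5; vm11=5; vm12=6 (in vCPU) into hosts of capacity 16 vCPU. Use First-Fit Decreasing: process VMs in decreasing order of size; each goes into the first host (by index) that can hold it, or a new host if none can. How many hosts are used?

6

Sorted descending: 6, 6, 6, 6, 6, 6, 6, 6, 5, 5, 5, 5.
Put 6 vCPU in host 1; 10 vCPU remain.
Put 6 vCPU in host 1; 4 vCPU remain.
Put 6 vCPU in host 2; 10 vCPU remain.
Put 6 vCPU in host 2; 4 vCPU remain.
Put 6 vCPU in host 3; 10 vCPU remain.
Put 6 vCPU in host 3; 4 vCPU remain.
Put 6 vCPU in host 4; 10 vCPU remain.
Put 6 vCPU in host 4; 4 vCPU remain.
Put 5 vCPU in host 5; 11 vCPU remain.
Put 5 vCPU in host 5; 6 vCPU remain.
Put 5 vCPU in host 5; 1 vCPU remain.
Put 5 vCPU in host 6; 11 vCPU remain.
Final hosts: [6,6] [6,6] [6,6] [6,6] [5,5,5] [5].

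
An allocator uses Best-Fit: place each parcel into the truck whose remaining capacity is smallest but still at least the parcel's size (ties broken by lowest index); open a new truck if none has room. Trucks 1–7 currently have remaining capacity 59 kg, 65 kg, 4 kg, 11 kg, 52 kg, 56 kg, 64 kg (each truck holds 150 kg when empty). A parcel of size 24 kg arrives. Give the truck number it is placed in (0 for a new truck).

5

Trucks with room: truck 1 (59 kg), truck 2 (65 kg), truck 5 (52 kg), truck 6 (56 kg), truck 7 (64 kg).
Tightest fit is truck 5 with 52 kg free.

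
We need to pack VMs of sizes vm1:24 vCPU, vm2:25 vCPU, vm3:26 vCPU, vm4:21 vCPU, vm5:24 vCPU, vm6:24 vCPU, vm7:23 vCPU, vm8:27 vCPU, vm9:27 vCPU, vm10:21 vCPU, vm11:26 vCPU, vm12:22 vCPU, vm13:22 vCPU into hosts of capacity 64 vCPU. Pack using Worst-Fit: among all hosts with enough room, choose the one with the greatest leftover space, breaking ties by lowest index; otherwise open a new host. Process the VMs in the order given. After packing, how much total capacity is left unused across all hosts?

vm1 (24 vCPU) → host 1 (remaining 40 vCPU)
vm2 (25 vCPU) → host 1 (remaining 15 vCPU)
vm3 (26 vCPU) → host 2 (remaining 38 vCPU)
vm4 (21 vCPU) → host 2 (remaining 17 vCPU)
vm5 (24 vCPU) → host 3 (remaining 40 vCPU)
vm6 (24 vCPU) → host 3 (remaining 16 vCPU)
vm7 (23 vCPU) → host 4 (remaining 41 vCPU)
vm8 (27 vCPU) → host 4 (remaining 14 vCPU)
vm9 (27 vCPU) → host 5 (remaining 37 vCPU)
vm10 (21 vCPU) → host 5 (remaining 16 vCPU)
vm11 (26 vCPU) → host 6 (remaining 38 vCPU)
vm12 (22 vCPU) → host 6 (remaining 16 vCPU)
vm13 (22 vCPU) → host 7 (remaining 42 vCPU)
7 hosts × 64 vCPU = 448 vCPU; used 312 vCPU; unused 136 vCPU.

136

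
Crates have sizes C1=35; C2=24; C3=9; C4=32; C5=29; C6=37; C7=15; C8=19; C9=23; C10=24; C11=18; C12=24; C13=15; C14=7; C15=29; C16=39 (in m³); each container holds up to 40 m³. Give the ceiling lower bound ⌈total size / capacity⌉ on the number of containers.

10

Total size = 35 + 24 + 9 + 32 + 29 + 37 + 15 + 19 + 23 + 24 + 18 + 24 + 15 + 7 + 29 + 39 = 379 m³.
⌈379 / 40⌉ = 10.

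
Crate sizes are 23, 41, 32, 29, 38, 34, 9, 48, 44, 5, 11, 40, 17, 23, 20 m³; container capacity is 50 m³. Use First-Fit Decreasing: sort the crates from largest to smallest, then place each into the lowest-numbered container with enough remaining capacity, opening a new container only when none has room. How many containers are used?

Sorted descending: 48, 44, 41, 40, 38, 34, 32, 29, 23, 23, 20, 17, 11, 9, 5.
48 m³ → container 1 (remaining 2 m³)
44 m³ → container 2 (remaining 6 m³)
41 m³ → container 3 (remaining 9 m³)
40 m³ → container 4 (remaining 10 m³)
38 m³ → container 5 (remaining 12 m³)
34 m³ → container 6 (remaining 16 m³)
32 m³ → container 7 (remaining 18 m³)
29 m³ → container 8 (remaining 21 m³)
23 m³ → container 9 (remaining 27 m³)
23 m³ → container 9 (remaining 4 m³)
20 m³ → container 8 (remaining 1 m³)
17 m³ → container 7 (remaining 1 m³)
11 m³ → container 5 (remaining 1 m³)
9 m³ → container 3 (remaining 0 m³)
5 m³ → container 2 (remaining 1 m³)

9 containers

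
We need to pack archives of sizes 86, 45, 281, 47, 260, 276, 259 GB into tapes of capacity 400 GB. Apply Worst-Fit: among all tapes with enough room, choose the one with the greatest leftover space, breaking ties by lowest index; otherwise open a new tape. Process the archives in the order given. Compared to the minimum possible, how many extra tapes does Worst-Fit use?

1

Worst-Fit: [86,45,47] [281] [260] [276] [259] → 5 tapes.
Total size 1254 GB; any packing needs at least ⌈1254/400⌉ = 4 tapes.
An optimal packing achieves that bound: [281,86] [276,47,45] [260] [259] → 4 tapes.
Excess: 5 − 4 = 1.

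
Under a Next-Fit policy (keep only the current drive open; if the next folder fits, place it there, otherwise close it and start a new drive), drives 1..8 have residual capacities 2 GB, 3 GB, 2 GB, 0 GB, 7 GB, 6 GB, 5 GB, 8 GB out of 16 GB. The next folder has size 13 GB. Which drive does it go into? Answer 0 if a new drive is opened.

Next-Fit only looks at drive 8, which has 8 GB free.
13 GB does not fit, so a new drive is opened.

0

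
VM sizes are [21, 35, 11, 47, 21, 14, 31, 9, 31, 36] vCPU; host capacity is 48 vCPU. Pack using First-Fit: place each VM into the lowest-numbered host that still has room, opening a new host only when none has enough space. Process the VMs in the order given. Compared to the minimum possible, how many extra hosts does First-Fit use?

First-Fit: [21,11,14] [35,9] [47] [21] [31] [31] [36] → 7 hosts.
Total size 256 vCPU; any packing needs at least ⌈256/48⌉ = 6 hosts.
An optimal packing achieves that bound: [47] [36,11] [35,9] [31,14] [31] [21,21] → 6 hosts.
Excess: 7 − 6 = 1.

1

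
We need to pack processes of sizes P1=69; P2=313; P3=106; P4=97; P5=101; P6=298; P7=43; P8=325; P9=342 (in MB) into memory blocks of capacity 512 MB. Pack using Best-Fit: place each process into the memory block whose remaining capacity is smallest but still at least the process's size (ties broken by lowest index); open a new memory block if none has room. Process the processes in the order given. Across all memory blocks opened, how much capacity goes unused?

354

memory block 1: place P1 (69 MB), 443 MB left
memory block 1: place P2 (313 MB), 130 MB left
memory block 1: place P3 (106 MB), 24 MB left
memory block 2: place P4 (97 MB), 415 MB left
memory block 2: place P5 (101 MB), 314 MB left
memory block 2: place P6 (298 MB), 16 MB left
memory block 3: place P7 (43 MB), 469 MB left
memory block 3: place P8 (325 MB), 144 MB left
memory block 4: place P9 (342 MB), 170 MB left
4 memory blocks × 512 MB = 2048 MB; used 1694 MB; unused 354 MB.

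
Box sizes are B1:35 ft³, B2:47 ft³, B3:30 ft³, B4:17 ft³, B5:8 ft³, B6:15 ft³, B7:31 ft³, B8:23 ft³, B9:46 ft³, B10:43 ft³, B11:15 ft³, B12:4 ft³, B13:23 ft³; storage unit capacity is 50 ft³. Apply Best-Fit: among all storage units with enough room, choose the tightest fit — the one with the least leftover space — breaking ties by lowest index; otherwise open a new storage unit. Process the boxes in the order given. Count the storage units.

8

B1 (35 ft³) → storage unit 1 (remaining 15 ft³)
B2 (47 ft³) → storage unit 2 (remaining 3 ft³)
B3 (30 ft³) → storage unit 3 (remaining 20 ft³)
B4 (17 ft³) → storage unit 3 (remaining 3 ft³)
B5 (8 ft³) → storage unit 1 (remaining 7 ft³)
B6 (15 ft³) → storage unit 4 (remaining 35 ft³)
B7 (31 ft³) → storage unit 4 (remaining 4 ft³)
B8 (23 ft³) → storage unit 5 (remaining 27 ft³)
B9 (46 ft³) → storage unit 6 (remaining 4 ft³)
B10 (43 ft³) → storage unit 7 (remaining 7 ft³)
B11 (15 ft³) → storage unit 5 (remaining 12 ft³)
B12 (4 ft³) → storage unit 4 (remaining 0 ft³)
B13 (23 ft³) → storage unit 8 (remaining 27 ft³)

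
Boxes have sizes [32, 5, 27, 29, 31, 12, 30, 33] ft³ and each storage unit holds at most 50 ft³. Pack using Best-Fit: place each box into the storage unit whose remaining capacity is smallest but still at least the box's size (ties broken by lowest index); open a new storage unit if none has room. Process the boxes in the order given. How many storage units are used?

32 ft³ → storage unit 1 (remaining 18 ft³)
5 ft³ → storage unit 1 (remaining 13 ft³)
27 ft³ → storage unit 2 (remaining 23 ft³)
29 ft³ → storage unit 3 (remaining 21 ft³)
31 ft³ → storage unit 4 (remaining 19 ft³)
12 ft³ → storage unit 1 (remaining 1 ft³)
30 ft³ → storage unit 5 (remaining 20 ft³)
33 ft³ → storage unit 6 (remaining 17 ft³)

6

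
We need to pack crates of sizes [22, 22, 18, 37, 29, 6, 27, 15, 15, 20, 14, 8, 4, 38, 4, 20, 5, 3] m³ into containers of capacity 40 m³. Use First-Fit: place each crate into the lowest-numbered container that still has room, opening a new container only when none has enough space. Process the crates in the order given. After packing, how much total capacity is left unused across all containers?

53

22 m³ → container 1 (remaining 18 m³)
22 m³ → container 2 (remaining 18 m³)
18 m³ → container 1 (remaining 0 m³)
37 m³ → container 3 (remaining 3 m³)
29 m³ → container 4 (remaining 11 m³)
6 m³ → container 2 (remaining 12 m³)
27 m³ → container 5 (remaining 13 m³)
15 m³ → container 6 (remaining 25 m³)
15 m³ → container 6 (remaining 10 m³)
20 m³ → container 7 (remaining 20 m³)
14 m³ → container 7 (remaining 6 m³)
8 m³ → container 2 (remaining 4 m³)
4 m³ → container 2 (remaining 0 m³)
38 m³ → container 8 (remaining 2 m³)
4 m³ → container 4 (remaining 7 m³)
20 m³ → container 9 (remaining 20 m³)
5 m³ → container 4 (remaining 2 m³)
3 m³ → container 3 (remaining 0 m³)
9 containers × 40 m³ = 360 m³; used 307 m³; unused 53 m³.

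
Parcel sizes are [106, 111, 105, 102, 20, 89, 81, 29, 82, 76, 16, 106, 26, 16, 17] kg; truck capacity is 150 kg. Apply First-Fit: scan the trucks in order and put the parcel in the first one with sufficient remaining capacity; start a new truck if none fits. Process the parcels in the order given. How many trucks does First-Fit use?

9

truck 1: place 106 kg, 44 kg left
truck 2: place 111 kg, 39 kg left
truck 3: place 105 kg, 45 kg left
truck 4: place 102 kg, 48 kg left
truck 1: place 20 kg, 24 kg left
truck 5: place 89 kg, 61 kg left
truck 6: place 81 kg, 69 kg left
truck 2: place 29 kg, 10 kg left
truck 7: place 82 kg, 68 kg left
truck 8: place 76 kg, 74 kg left
truck 1: place 16 kg, 8 kg left
truck 9: place 106 kg, 44 kg left
truck 3: place 26 kg, 19 kg left
truck 3: place 16 kg, 3 kg left
truck 4: place 17 kg, 31 kg left
Final trucks: [106,20,16] [111,29] [105,26,16] [102,17] [89] [81] [82] [76] [106].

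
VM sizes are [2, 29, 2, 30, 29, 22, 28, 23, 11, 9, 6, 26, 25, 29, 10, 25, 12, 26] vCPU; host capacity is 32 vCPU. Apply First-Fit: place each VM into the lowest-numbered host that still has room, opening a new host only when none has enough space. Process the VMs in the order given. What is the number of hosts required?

13

Put 2 vCPU in host 1; 30 vCPU remain.
Put 29 vCPU in host 1; 1 vCPU remain.
Put 2 vCPU in host 2; 30 vCPU remain.
Put 30 vCPU in host 2; 0 vCPU remain.
Put 29 vCPU in host 3; 3 vCPU remain.
Put 22 vCPU in host 4; 10 vCPU remain.
Put 28 vCPU in host 5; 4 vCPU remain.
Put 23 vCPU in host 6; 9 vCPU remain.
Put 11 vCPU in host 7; 21 vCPU remain.
Put 9 vCPU in host 4; 1 vCPU remain.
Put 6 vCPU in host 6; 3 vCPU remain.
Put 26 vCPU in host 8; 6 vCPU remain.
Put 25 vCPU in host 9; 7 vCPU remain.
Put 29 vCPU in host 10; 3 vCPU remain.
Put 10 vCPU in host 7; 11 vCPU remain.
Put 25 vCPU in host 11; 7 vCPU remain.
Put 12 vCPU in host 12; 20 vCPU remain.
Put 26 vCPU in host 13; 6 vCPU remain.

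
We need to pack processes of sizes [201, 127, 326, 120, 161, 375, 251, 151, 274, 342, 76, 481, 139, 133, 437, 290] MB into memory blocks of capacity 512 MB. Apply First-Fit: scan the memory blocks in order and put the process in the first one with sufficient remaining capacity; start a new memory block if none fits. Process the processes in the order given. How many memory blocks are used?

201 MB → memory block 1 (remaining 311 MB)
127 MB → memory block 1 (remaining 184 MB)
326 MB → memory block 2 (remaining 186 MB)
120 MB → memory block 1 (remaining 64 MB)
161 MB → memory block 2 (remaining 25 MB)
375 MB → memory block 3 (remaining 137 MB)
251 MB → memory block 4 (remaining 261 MB)
151 MB → memory block 4 (remaining 110 MB)
274 MB → memory block 5 (remaining 238 MB)
342 MB → memory block 6 (remaining 170 MB)
76 MB → memory block 3 (remaining 61 MB)
481 MB → memory block 7 (remaining 31 MB)
139 MB → memory block 5 (remaining 99 MB)
133 MB → memory block 6 (remaining 37 MB)
437 MB → memory block 8 (remaining 75 MB)
290 MB → memory block 9 (remaining 222 MB)
Final memory blocks: [201,127,120] [326,161] [375,76] [251,151] [274,139] [342,133] [481] [437] [290].

9 memory blocks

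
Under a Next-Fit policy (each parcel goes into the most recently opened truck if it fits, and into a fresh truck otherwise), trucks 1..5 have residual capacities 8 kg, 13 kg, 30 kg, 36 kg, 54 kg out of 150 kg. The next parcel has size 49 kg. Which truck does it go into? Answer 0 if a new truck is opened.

5

Next-Fit only looks at truck 5, which has 54 kg free.
49 kg fits there.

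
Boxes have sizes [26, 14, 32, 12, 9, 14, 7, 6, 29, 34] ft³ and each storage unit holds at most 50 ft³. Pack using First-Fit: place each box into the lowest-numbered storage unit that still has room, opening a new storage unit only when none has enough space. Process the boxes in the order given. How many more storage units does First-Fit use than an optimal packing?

First-Fit: [26,14,9] [32,12,6] [14,7,29] [34] → 4 storage units.
Total size 183 ft³; any packing needs at least ⌈183/50⌉ = 4 storage units.
So 4 is already optimal.

0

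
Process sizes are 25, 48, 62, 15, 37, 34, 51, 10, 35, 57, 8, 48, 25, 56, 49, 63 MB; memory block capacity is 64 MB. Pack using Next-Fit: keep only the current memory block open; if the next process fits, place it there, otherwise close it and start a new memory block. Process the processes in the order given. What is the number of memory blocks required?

Put 25 MB in memory block 1; 39 MB remain.
Put 48 MB in memory block 2; 16 MB remain.
Put 62 MB in memory block 3; 2 MB remain.
Put 15 MB in memory block 4; 49 MB remain.
Put 37 MB in memory block 4; 12 MB remain.
Put 34 MB in memory block 5; 30 MB remain.
Put 51 MB in memory block 6; 13 MB remain.
Put 10 MB in memory block 6; 3 MB remain.
Put 35 MB in memory block 7; 29 MB remain.
Put 57 MB in memory block 8; 7 MB remain.
Put 8 MB in memory block 9; 56 MB remain.
Put 48 MB in memory block 9; 8 MB remain.
Put 25 MB in memory block 10; 39 MB remain.
Put 56 MB in memory block 11; 8 MB remain.
Put 49 MB in memory block 12; 15 MB remain.
Put 63 MB in memory block 13; 1 MB remain.
Final memory blocks: [25] [48] [62] [15,37] [34] [51,10] [35] [57] [8,48] [25] [56] [49] [63].

13 memory blocks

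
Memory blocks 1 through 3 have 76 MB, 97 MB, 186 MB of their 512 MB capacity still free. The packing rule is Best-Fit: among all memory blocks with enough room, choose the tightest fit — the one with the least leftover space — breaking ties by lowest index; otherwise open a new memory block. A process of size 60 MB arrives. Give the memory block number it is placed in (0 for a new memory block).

Memory blocks with room: memory block 1 (76 MB), memory block 2 (97 MB), memory block 3 (186 MB).
Tightest fit is memory block 1 with 76 MB free.

1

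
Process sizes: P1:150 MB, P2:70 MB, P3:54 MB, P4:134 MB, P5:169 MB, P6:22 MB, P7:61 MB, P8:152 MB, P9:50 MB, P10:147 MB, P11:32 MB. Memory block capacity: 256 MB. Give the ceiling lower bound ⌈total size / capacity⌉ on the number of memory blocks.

5 memory blocks

Total size = 150 + 70 + 54 + 134 + 169 + 22 + 61 + 152 + 50 + 147 + 32 = 1041 MB.
⌈1041 / 256⌉ = 5.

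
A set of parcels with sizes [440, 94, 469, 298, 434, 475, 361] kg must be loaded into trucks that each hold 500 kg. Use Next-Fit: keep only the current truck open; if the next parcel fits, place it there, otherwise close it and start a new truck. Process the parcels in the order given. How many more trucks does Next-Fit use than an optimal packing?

Next-Fit: [440] [94] [469] [298] [434] [475] [361] → 7 trucks.
Total size 2571 kg; any packing needs at least ⌈2571/500⌉ = 6 trucks.
An optimal packing achieves that bound: [475] [469] [440] [434] [361,94] [298] → 6 trucks.
Excess: 7 − 6 = 1.

1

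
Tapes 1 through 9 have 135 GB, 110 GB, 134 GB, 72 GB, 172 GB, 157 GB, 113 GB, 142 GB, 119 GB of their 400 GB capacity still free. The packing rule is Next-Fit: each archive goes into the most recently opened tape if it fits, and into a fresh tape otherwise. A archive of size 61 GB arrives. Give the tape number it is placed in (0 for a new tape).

9

Next-Fit only looks at tape 9, which has 119 GB free.
61 GB fits there.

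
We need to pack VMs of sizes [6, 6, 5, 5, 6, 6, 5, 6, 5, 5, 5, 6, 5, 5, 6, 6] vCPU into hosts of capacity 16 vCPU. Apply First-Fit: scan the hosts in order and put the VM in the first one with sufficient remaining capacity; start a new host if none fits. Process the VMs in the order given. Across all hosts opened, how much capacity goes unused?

host 1: place 6 vCPU, 10 vCPU left
host 1: place 6 vCPU, 4 vCPU left
host 2: place 5 vCPU, 11 vCPU left
host 2: place 5 vCPU, 6 vCPU left
host 2: place 6 vCPU, 0 vCPU left
host 3: place 6 vCPU, 10 vCPU left
host 3: place 5 vCPU, 5 vCPU left
host 4: place 6 vCPU, 10 vCPU left
host 3: place 5 vCPU, 0 vCPU left
host 4: place 5 vCPU, 5 vCPU left
host 4: place 5 vCPU, 0 vCPU left
host 5: place 6 vCPU, 10 vCPU left
host 5: place 5 vCPU, 5 vCPU left
host 5: place 5 vCPU, 0 vCPU left
host 6: place 6 vCPU, 10 vCPU left
host 6: place 6 vCPU, 4 vCPU left
6 hosts × 16 vCPU = 96 vCPU; used 88 vCPU; unused 8 vCPU.

8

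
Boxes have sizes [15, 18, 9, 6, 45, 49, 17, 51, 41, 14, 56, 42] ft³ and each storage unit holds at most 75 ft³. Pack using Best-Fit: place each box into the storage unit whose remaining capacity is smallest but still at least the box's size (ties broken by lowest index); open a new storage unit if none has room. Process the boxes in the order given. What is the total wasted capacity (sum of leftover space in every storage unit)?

162

15 ft³ → storage unit 1 (remaining 60 ft³)
18 ft³ → storage unit 1 (remaining 42 ft³)
9 ft³ → storage unit 1 (remaining 33 ft³)
6 ft³ → storage unit 1 (remaining 27 ft³)
45 ft³ → storage unit 2 (remaining 30 ft³)
49 ft³ → storage unit 3 (remaining 26 ft³)
17 ft³ → storage unit 3 (remaining 9 ft³)
51 ft³ → storage unit 4 (remaining 24 ft³)
41 ft³ → storage unit 5 (remaining 34 ft³)
14 ft³ → storage unit 4 (remaining 10 ft³)
56 ft³ → storage unit 6 (remaining 19 ft³)
42 ft³ → storage unit 7 (remaining 33 ft³)
7 storage units × 75 ft³ = 525 ft³; used 363 ft³; unused 162 ft³.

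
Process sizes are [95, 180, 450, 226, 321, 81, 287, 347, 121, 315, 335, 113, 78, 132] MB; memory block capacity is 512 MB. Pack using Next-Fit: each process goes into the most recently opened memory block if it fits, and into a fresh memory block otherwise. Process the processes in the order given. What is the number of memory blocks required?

9

95 MB → memory block 1 (remaining 417 MB)
180 MB → memory block 1 (remaining 237 MB)
450 MB → memory block 2 (remaining 62 MB)
226 MB → memory block 3 (remaining 286 MB)
321 MB → memory block 4 (remaining 191 MB)
81 MB → memory block 4 (remaining 110 MB)
287 MB → memory block 5 (remaining 225 MB)
347 MB → memory block 6 (remaining 165 MB)
121 MB → memory block 6 (remaining 44 MB)
315 MB → memory block 7 (remaining 197 MB)
335 MB → memory block 8 (remaining 177 MB)
113 MB → memory block 8 (remaining 64 MB)
78 MB → memory block 9 (remaining 434 MB)
132 MB → memory block 9 (remaining 302 MB)
Final memory blocks: [95,180] [450] [226] [321,81] [287] [347,121] [315] [335,113] [78,132].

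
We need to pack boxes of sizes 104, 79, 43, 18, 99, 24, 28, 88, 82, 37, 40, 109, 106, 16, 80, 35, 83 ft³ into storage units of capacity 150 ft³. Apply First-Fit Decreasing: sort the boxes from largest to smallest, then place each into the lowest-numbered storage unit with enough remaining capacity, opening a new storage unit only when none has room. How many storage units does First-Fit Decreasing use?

Sorted descending: 109, 106, 104, 99, 88, 83, 82, 80, 79, 43, 40, 37, 35, 28, 24, 18, 16.
storage unit 1: place 109 ft³, 41 ft³ left
storage unit 2: place 106 ft³, 44 ft³ left
storage unit 3: place 104 ft³, 46 ft³ left
storage unit 4: place 99 ft³, 51 ft³ left
storage unit 5: place 88 ft³, 62 ft³ left
storage unit 6: place 83 ft³, 67 ft³ left
storage unit 7: place 82 ft³, 68 ft³ left
storage unit 8: place 80 ft³, 70 ft³ left
storage unit 9: place 79 ft³, 71 ft³ left
storage unit 2: place 43 ft³, 1 ft³ left
storage unit 1: place 40 ft³, 1 ft³ left
storage unit 3: place 37 ft³, 9 ft³ left
storage unit 4: place 35 ft³, 16 ft³ left
storage unit 5: place 28 ft³, 34 ft³ left
storage unit 5: place 24 ft³, 10 ft³ left
storage unit 6: place 18 ft³, 49 ft³ left
storage unit 4: place 16 ft³, 0 ft³ left
Final storage units: [109,40] [106,43] [104,37] [99,35,16] [88,28,24] [83,18] [82] [80] [79].

9 storage units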